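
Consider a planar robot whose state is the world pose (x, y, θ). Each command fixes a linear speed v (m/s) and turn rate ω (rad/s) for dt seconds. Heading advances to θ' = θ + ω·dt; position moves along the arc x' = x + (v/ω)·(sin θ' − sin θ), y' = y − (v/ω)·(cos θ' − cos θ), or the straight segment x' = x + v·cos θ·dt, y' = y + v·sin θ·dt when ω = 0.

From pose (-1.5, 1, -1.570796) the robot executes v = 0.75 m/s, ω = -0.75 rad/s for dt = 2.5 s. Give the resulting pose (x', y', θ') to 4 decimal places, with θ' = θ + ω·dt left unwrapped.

(-2.7995, 0.0459, -3.4458)

θ' = -1.5708 + -0.75·2.5 = -3.4458
R = v/ω = 0.75/-0.75 = -1.0000
x' = -1.5 + -1.0000·(sin -3.4458 − sin -1.5708) = -2.7995
y' = 1 − -1.0000·(cos -3.4458 − cos -1.5708) = 0.0459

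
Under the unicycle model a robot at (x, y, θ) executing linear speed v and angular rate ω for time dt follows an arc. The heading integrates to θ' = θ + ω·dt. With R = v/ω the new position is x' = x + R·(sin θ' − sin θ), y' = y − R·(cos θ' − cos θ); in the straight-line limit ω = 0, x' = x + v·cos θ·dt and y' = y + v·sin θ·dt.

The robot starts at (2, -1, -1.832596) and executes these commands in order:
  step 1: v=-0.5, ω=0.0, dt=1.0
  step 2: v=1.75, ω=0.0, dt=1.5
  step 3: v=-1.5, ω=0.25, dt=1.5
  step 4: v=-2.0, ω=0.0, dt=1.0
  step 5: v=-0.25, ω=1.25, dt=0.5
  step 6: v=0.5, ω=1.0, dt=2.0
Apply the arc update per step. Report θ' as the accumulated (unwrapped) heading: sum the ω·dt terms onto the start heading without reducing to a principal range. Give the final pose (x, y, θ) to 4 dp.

step 1: θ'=-1.8326 (straight) → pose (2.1294, -0.5170, -1.8326)
step 2: θ'=-1.8326 (straight) → pose (1.4500, -3.0526, -1.8326)
step 3: θ'=-1.4576 (R=-6.0000) → pose (1.6161, -0.8219, -1.4576)
step 4: θ'=-1.4576 (straight) → pose (1.3901, 1.1653, -1.4576)
step 5: θ'=-0.8326 (R=-0.2000) → pose (1.3394, 1.2773, -0.8326)
step 6: θ'=1.1674 (R=0.5000) → pose (2.1691, 1.4175, 1.1674)

(2.1691, 1.4175, 1.1674)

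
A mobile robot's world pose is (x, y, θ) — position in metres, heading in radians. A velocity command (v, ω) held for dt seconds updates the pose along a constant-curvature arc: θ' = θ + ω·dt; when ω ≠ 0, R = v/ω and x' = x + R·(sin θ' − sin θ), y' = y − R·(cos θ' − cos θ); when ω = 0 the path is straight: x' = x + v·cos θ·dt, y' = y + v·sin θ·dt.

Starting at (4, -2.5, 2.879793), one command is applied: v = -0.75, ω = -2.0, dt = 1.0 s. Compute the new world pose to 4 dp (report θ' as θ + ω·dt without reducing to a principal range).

θ' = 2.8798 + -2.0·1.0 = 0.8798
R = v/ω = -0.75/-2.0 = 0.3750
x' = 4 + 0.3750·(sin 0.8798 − sin 2.8798) = 4.1919
y' = -2.5 − 0.3750·(cos 0.8798 − cos 2.8798) = -3.1012

(4.1919, -3.1012, 0.8798)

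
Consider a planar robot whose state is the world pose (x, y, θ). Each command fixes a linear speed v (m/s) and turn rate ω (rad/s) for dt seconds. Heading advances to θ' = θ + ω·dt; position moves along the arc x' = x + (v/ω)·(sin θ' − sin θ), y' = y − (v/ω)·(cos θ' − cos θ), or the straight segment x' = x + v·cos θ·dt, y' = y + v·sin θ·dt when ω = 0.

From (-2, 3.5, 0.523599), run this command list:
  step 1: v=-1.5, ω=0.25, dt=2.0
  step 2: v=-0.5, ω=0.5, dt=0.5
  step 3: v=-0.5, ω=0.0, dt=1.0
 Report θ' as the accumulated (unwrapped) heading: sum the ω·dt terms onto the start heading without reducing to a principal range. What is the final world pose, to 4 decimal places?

step 1: θ'=1.0236 (R=-6.0000) → pose (-4.1239, 1.4256, 1.0236)
step 2: θ'=1.2736 (R=-1.0000) → pose (-4.2261, 1.1982, 1.2736)
step 3: θ'=1.2736 (straight) → pose (-4.3725, 0.7201, 1.2736)

(-4.3725, 0.7201, 1.2736)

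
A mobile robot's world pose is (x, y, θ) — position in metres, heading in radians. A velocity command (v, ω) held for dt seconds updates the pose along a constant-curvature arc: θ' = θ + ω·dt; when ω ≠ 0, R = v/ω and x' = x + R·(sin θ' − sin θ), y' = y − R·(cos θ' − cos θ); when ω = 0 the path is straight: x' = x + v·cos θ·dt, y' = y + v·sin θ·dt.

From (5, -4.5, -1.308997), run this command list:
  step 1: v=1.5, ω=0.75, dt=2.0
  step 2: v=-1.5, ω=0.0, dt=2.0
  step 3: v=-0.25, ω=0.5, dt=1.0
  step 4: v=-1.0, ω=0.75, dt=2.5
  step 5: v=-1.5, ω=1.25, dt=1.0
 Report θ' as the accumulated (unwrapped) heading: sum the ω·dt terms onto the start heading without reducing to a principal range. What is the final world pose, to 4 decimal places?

(5.6689, -8.6977, 3.8160)

step 1: θ'=0.1910 (R=2.0000) → pose (7.3115, -5.9460, 0.1910)
step 2: θ'=0.1910 (straight) → pose (4.3661, -6.5155, 0.1910)
step 3: θ'=0.6910 (R=-0.5000) → pose (4.1424, -6.6211, 0.6910)
step 4: θ'=2.5660 (R=-1.3333) → pose (4.2663, -8.7671, 2.5660)
step 5: θ'=3.8160 (R=-1.2000) → pose (5.6689, -8.6977, 3.8160)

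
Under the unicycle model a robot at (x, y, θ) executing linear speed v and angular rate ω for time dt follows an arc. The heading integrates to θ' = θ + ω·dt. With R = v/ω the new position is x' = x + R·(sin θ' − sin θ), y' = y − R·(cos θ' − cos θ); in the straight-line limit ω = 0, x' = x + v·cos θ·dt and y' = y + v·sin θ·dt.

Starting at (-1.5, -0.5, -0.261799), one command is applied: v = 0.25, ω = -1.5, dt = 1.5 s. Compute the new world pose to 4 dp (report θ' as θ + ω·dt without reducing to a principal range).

(-1.4450, -0.7957, -2.5118)

θ' = -0.2618 + -1.5·1.5 = -2.5118
R = v/ω = 0.25/-1.5 = -0.1667
x' = -1.5 + -0.1667·(sin -2.5118 − sin -0.2618) = -1.4450
y' = -0.5 − -0.1667·(cos -2.5118 − cos -0.2618) = -0.7957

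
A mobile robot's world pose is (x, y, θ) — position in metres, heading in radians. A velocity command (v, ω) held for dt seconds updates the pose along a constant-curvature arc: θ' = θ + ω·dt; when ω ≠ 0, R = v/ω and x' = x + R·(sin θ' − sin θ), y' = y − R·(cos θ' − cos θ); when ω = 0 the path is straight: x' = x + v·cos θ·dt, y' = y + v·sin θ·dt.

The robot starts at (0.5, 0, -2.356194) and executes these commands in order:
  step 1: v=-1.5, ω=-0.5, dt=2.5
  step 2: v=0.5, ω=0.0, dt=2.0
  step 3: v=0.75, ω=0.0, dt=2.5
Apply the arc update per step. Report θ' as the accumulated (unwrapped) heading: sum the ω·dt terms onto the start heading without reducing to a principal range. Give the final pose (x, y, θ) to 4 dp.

(1.3953, 1.8489, -3.6062)

step 1: θ'=-3.6062 (R=3.0000) → pose (3.9655, 0.5607, -3.6062)
step 2: θ'=-3.6062 (straight) → pose (3.0715, 1.0087, -3.6062)
step 3: θ'=-3.6062 (straight) → pose (1.3953, 1.8489, -3.6062)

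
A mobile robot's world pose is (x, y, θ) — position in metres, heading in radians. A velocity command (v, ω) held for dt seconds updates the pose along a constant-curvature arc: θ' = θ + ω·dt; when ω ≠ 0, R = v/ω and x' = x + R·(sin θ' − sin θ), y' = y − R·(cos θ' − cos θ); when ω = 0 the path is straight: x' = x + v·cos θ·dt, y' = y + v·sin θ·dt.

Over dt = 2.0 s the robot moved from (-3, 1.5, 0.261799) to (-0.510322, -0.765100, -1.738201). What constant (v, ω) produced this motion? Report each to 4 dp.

Δθ = -1.738201 − 0.261799 = -2.000000
ω = Δθ/dt = -2.000000/2.0 = -1.0000
R = Δx/(sin θ' − sin θ) = -2.0000
v = R·ω = -2.0000·-1.0000 = 2.0000

v = 2.0000, ω = -1.0000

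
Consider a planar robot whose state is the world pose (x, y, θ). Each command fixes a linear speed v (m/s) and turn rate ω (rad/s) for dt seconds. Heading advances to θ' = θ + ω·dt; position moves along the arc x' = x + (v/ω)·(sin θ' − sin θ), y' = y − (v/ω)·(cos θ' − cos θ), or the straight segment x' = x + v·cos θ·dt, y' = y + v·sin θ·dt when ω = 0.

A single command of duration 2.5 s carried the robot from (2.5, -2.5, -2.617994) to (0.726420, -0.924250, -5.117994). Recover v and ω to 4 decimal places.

Δθ = -5.117994 − -2.617994 = -2.500000
ω = Δθ/dt = -2.500000/2.5 = -1.0000
R = Δx/(sin θ' − sin θ) = -1.2500
v = R·ω = -1.2500·-1.0000 = 1.2500

v = 1.2500, ω = -1.0000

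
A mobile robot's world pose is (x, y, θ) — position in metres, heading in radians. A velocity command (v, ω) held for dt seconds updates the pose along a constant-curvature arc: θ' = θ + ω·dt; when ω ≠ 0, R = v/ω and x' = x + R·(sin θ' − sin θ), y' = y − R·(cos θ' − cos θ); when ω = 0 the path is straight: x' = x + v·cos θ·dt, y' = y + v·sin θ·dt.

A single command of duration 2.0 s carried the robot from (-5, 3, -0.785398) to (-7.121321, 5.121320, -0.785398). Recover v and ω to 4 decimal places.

v = -1.5000, ω = 0.0000

Δθ = -0.785398 − -0.785398 = 0.000000
ω = Δθ/dt = 0.000000/2.0 = 0.0000
ω = 0 → v = (Δx·cos θ + Δy·sin θ)/dt = -1.5000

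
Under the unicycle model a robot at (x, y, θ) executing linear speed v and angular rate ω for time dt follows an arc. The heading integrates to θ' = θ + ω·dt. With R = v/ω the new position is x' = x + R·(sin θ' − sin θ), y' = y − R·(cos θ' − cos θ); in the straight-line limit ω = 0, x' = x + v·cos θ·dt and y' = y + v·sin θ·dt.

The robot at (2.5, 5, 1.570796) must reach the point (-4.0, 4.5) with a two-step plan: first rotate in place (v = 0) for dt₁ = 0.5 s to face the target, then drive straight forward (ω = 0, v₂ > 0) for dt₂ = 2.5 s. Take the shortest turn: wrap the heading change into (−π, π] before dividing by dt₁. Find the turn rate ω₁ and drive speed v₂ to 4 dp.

heading to target = atan2(4.5−5, -4−2.5) = -3.0648
Δθ = wrap(-3.0648 − 1.5708) = 1.6476; ω₁ = Δθ/dt₁ = 3.2951
distance = √((-4−2.5)² + (4.5−5)²) = 6.5192; v₂ = distance/dt₂ = 2.6077

ω₁ = 3.2951, v₂ = 2.6077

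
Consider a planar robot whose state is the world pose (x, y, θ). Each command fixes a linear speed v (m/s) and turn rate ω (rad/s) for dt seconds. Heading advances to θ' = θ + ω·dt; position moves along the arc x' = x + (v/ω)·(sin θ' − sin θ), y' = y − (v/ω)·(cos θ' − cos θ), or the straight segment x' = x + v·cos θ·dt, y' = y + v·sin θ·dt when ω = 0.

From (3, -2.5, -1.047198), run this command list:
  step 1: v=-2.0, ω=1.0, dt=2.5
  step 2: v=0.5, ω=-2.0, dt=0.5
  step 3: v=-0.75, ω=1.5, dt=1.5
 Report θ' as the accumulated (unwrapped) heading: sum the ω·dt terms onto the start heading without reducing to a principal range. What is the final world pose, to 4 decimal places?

step 1: θ'=1.4528 (R=-2.0000) → pose (-0.7181, -3.2646, 1.4528)
step 2: θ'=0.4528 (R=-0.2500) → pose (-0.5793, -3.0692, 0.4528)
step 3: θ'=2.7028 (R=-0.5000) → pose (-0.5729, -3.9714, 2.7028)

(-0.5729, -3.9714, 2.7028)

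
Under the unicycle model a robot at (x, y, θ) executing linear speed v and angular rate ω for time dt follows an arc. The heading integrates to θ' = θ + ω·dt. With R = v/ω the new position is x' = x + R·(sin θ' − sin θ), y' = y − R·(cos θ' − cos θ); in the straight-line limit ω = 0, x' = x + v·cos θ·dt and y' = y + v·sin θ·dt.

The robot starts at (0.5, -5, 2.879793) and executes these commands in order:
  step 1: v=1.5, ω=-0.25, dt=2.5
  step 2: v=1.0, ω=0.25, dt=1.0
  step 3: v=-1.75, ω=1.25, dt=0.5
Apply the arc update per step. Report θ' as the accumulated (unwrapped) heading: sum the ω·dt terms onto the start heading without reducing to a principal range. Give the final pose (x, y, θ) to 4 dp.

step 1: θ'=2.2548 (R=-6.0000) → pose (-2.5974, -2.9958, 2.2548)
step 2: θ'=2.5048 (R=4.0000) → pose (-3.3191, -2.3074, 2.5048)
step 3: θ'=3.1298 (R=-1.4000) → pose (-2.5032, -2.5817, 3.1298)

(-2.5032, -2.5817, 3.1298)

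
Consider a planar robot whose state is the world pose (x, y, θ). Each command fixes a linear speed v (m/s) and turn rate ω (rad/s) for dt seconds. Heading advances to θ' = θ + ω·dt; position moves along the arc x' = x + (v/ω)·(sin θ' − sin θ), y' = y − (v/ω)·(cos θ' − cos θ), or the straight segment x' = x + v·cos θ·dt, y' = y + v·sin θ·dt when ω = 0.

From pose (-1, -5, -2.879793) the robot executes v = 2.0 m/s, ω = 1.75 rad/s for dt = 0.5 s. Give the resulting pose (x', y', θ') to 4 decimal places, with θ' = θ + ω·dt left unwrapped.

(-1.7411, -5.6233, -2.0048)

θ' = -2.8798 + 1.75·0.5 = -2.0048
R = v/ω = 2.0/1.75 = 1.1429
x' = -1 + 1.1429·(sin -2.0048 − sin -2.8798) = -1.7411
y' = -5 − 1.1429·(cos -2.0048 − cos -2.8798) = -5.6233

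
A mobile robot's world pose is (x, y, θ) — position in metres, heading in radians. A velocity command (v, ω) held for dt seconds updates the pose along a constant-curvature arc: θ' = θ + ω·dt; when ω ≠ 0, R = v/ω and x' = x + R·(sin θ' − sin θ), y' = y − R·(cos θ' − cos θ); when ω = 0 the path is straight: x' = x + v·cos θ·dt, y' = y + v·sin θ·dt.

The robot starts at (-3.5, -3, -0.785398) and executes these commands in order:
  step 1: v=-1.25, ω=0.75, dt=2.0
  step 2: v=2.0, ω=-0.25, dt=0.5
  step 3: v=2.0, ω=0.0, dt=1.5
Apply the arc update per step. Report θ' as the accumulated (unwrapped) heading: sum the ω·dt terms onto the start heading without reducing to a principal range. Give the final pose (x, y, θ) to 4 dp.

(-2.4829, -0.6450, 0.5896)

step 1: θ'=0.7146 (R=-1.6667) → pose (-5.7707, -2.9196, 0.7146)
step 2: θ'=0.5896 (R=-8.0000) → pose (-4.9764, -2.3131, 0.5896)
step 3: θ'=0.5896 (straight) → pose (-2.4829, -0.6450, 0.5896)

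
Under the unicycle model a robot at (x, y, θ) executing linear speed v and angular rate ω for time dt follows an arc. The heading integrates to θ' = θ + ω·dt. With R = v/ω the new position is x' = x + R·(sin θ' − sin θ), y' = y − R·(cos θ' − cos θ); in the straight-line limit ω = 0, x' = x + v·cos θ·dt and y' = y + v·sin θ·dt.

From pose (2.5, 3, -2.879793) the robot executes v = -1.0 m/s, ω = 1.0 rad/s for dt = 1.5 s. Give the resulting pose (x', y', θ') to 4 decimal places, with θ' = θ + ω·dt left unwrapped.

θ' = -2.8798 + 1.0·1.5 = -1.3798
R = v/ω = -1.0/1.0 = -1.0000
x' = 2.5 + -1.0000·(sin -1.3798 − sin -2.8798) = 3.2230
y' = 3 − -1.0000·(cos -1.3798 − cos -2.8798) = 4.1558

(3.2230, 4.1558, -1.3798)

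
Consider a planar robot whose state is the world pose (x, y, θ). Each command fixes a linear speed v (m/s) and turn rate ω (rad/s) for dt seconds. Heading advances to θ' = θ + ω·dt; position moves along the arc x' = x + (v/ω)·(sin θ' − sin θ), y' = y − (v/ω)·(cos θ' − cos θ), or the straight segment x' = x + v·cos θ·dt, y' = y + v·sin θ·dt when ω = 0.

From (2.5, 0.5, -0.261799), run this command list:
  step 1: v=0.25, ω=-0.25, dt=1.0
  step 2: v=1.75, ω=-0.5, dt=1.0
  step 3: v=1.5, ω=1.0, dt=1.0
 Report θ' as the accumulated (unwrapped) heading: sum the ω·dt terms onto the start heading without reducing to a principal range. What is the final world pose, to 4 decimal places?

step 1: θ'=-0.5118 (R=-1.0000) → pose (2.7309, 0.4059, -0.5118)
step 2: θ'=-1.0118 (R=-3.5000) → pose (3.9841, -0.7894, -1.0118)
step 3: θ'=-0.0118 (R=1.5000) → pose (5.2381, -1.4938, -0.0118)

(5.2381, -1.4938, -0.0118)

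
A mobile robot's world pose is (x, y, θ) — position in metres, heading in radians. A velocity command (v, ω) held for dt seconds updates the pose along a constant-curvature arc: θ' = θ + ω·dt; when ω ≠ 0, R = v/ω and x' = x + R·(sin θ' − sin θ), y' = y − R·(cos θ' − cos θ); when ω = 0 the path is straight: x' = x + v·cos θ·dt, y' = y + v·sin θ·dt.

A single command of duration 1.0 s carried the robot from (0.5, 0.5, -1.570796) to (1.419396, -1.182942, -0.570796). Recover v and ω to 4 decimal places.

v = 2.0000, ω = 1.0000

Δθ = -0.570796 − -1.570796 = 1.000000
ω = Δθ/dt = 1.000000/1.0 = 1.0000
R = −Δy/(cos θ' − cos θ) = 2.0000
v = R·ω = 2.0000·1.0000 = 2.0000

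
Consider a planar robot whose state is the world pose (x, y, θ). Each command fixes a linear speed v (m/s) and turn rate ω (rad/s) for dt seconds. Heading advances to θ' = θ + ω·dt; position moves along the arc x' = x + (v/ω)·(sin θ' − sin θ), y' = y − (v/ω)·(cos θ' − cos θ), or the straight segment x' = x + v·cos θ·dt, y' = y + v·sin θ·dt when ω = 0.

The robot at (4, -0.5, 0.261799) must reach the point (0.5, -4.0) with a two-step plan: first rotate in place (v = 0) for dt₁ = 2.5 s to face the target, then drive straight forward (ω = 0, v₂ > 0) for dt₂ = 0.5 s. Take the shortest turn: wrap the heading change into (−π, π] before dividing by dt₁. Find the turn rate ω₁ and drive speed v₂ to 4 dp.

ω₁ = -1.0472, v₂ = 9.8995

heading to target = atan2(-4−-0.5, 0.5−4) = -2.3562
Δθ = wrap(-2.3562 − 0.2618) = -2.6180; ω₁ = Δθ/dt₁ = -1.0472
distance = √((0.5−4)² + (-4−-0.5)²) = 4.9497; v₂ = distance/dt₂ = 9.8995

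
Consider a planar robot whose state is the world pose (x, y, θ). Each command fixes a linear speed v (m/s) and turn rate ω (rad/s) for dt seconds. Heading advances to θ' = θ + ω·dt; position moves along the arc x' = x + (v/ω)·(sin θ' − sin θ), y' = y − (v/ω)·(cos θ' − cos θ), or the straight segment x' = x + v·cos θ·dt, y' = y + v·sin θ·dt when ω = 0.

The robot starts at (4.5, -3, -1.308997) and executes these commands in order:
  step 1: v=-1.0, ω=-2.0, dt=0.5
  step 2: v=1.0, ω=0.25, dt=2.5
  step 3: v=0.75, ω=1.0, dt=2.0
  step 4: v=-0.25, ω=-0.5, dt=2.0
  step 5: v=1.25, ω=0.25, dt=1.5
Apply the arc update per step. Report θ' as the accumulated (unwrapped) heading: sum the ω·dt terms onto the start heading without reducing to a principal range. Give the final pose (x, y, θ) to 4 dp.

(5.7434, -6.3719, -0.3090)

step 1: θ'=-2.3090 (R=0.5000) → pose (4.6131, -2.5341, -2.3090)
step 2: θ'=-1.6840 (R=4.0000) → pose (3.5974, -4.7741, -1.6840)
step 3: θ'=0.3160 (R=0.7500) → pose (4.5757, -5.5717, 0.3160)
step 4: θ'=-0.6840 (R=0.5000) → pose (4.1044, -5.4840, -0.6840)
step 5: θ'=-0.3090 (R=5.0000) → pose (5.7434, -6.3719, -0.3090)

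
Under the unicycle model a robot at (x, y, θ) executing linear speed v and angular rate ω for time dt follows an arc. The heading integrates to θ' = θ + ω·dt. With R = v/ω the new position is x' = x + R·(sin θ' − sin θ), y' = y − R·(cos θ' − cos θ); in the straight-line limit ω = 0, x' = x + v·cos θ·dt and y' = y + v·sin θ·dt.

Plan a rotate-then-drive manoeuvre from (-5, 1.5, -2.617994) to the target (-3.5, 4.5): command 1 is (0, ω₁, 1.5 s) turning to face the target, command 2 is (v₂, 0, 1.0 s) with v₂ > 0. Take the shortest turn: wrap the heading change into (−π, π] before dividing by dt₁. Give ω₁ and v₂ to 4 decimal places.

ω₁ = -1.7054, v₂ = 3.3541

heading to target = atan2(4.5−1.5, -3.5−-5) = 1.1071
Δθ = wrap(1.1071 − -2.6180) = -2.5580; ω₁ = Δθ/dt₁ = -1.7054
distance = √((-3.5−-5)² + (4.5−1.5)²) = 3.3541; v₂ = distance/dt₂ = 3.3541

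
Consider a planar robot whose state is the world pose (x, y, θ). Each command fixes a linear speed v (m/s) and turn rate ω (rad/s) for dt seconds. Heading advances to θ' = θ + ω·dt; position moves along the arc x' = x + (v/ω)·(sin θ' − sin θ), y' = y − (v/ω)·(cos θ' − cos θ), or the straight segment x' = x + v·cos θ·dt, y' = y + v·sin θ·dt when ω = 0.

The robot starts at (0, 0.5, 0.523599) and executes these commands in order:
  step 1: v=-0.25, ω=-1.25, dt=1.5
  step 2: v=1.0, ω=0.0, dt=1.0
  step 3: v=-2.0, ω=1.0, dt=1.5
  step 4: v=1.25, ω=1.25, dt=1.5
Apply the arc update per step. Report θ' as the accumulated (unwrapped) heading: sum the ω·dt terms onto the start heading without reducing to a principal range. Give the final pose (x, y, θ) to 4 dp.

(-1.5746, 2.6228, 2.0236)

step 1: θ'=-1.3514 (R=0.2000) → pose (-0.2952, 0.6297, -1.3514)
step 2: θ'=-1.3514 (straight) → pose (-0.0776, -0.3464, -1.3514)
step 3: θ'=0.1486 (R=-2.0000) → pose (-2.3257, 1.1963, 0.1486)
step 4: θ'=2.0236 (R=1.0000) → pose (-1.5746, 2.6228, 2.0236)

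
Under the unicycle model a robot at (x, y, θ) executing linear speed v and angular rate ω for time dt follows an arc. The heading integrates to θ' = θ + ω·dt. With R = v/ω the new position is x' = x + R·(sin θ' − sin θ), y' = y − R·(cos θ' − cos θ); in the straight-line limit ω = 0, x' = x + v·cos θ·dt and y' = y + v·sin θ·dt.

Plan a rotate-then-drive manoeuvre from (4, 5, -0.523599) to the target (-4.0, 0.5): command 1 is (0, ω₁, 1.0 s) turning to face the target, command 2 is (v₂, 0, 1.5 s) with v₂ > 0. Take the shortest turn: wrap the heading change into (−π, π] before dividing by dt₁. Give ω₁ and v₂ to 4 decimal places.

ω₁ = -2.1056, v₂ = 6.1192

heading to target = atan2(0.5−5, -4−4) = -2.6292
Δθ = wrap(-2.6292 − -0.5236) = -2.1056; ω₁ = Δθ/dt₁ = -2.1056
distance = √((-4−4)² + (0.5−5)²) = 9.1788; v₂ = distance/dt₂ = 6.1192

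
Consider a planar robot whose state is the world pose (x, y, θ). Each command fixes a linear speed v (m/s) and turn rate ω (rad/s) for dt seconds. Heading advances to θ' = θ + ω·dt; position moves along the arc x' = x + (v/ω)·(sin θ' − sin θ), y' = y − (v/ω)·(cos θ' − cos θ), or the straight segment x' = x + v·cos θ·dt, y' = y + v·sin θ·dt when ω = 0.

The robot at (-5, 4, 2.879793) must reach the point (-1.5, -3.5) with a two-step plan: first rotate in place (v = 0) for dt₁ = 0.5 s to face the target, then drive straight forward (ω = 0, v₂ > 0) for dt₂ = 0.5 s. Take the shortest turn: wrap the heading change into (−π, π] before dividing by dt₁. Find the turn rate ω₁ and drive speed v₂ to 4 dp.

heading to target = atan2(-3.5−4, -1.5−-5) = -1.1342
Δθ = wrap(-1.1342 − 2.8798) = 2.2692; ω₁ = Δθ/dt₁ = 4.5384
distance = √((-1.5−-5)² + (-3.5−4)²) = 8.2765; v₂ = distance/dt₂ = 16.5529

ω₁ = 4.5384, v₂ = 16.5529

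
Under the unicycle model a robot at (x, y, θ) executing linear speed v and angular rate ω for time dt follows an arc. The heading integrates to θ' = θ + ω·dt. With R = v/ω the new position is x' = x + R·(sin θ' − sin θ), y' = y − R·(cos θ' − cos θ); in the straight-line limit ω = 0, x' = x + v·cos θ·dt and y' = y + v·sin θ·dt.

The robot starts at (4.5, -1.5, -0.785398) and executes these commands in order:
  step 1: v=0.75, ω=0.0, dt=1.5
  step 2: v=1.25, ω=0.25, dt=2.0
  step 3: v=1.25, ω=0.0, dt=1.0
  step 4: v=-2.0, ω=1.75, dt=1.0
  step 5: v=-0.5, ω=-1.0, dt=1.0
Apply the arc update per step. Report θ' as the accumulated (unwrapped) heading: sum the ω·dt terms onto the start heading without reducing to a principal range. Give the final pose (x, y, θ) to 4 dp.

step 1: θ'=-0.7854 (straight) → pose (5.2955, -2.2955, -0.7854)
step 2: θ'=-0.2854 (R=5.0000) → pose (7.4233, -3.5577, -0.2854)
step 3: θ'=-0.2854 (straight) → pose (8.6228, -3.9096, -0.2854)
step 4: θ'=1.4646 (R=-1.1429) → pose (7.1646, -4.8851, 1.4646)
step 5: θ'=0.4646 (R=0.5000) → pose (6.8914, -5.2791, 0.4646)

(6.8914, -5.2791, 0.4646)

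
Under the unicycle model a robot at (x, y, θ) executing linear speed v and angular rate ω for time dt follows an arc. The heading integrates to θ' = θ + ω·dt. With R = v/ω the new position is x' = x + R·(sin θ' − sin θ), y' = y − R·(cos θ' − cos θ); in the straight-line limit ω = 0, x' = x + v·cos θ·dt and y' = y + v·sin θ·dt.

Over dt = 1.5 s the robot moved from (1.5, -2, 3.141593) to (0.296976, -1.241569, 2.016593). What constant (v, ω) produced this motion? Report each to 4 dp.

v = 1.0000, ω = -0.7500

Δθ = 2.016593 − 3.141593 = -1.125000
ω = Δθ/dt = -1.125000/1.5 = -0.7500
R = Δx/(sin θ' − sin θ) = -1.3333
v = R·ω = -1.3333·-0.7500 = 1.0000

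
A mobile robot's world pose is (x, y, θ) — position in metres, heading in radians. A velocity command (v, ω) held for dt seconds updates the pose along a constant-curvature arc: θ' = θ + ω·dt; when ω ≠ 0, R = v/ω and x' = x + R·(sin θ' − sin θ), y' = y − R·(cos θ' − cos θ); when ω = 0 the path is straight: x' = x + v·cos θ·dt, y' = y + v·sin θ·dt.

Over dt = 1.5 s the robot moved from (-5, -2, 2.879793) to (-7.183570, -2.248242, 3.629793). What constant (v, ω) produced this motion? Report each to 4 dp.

Δθ = 3.629793 − 2.879793 = 0.750000
ω = Δθ/dt = 0.750000/1.5 = 0.5000
R = Δx/(sin θ' − sin θ) = 3.0000
v = R·ω = 3.0000·0.5000 = 1.5000

v = 1.5000, ω = 0.5000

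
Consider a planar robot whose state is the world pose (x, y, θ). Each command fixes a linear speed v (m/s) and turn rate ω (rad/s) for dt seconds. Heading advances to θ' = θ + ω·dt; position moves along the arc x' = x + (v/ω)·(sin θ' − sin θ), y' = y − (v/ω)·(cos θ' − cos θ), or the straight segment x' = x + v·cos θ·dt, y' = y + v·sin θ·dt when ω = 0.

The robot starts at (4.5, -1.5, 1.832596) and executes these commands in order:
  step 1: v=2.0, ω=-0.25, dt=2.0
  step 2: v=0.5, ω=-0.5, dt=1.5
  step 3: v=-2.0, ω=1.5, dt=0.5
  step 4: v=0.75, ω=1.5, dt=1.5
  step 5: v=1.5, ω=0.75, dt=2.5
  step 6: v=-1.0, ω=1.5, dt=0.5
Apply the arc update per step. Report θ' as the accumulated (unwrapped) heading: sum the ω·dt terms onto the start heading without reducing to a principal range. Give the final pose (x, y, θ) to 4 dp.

(2.5576, -0.1236, 6.2076)

step 1: θ'=1.3326 (R=-8.0000) → pose (4.4533, 2.4582, 1.3326)
step 2: θ'=0.5826 (R=-1.0000) → pose (4.8749, 3.0573, 0.5826)
step 3: θ'=1.3326 (R=-1.3333) → pose (4.3128, 2.2585, 1.3326)
step 4: θ'=3.5826 (R=0.5000) → pose (3.6135, 2.8286, 3.5826)
step 5: θ'=5.4576 (R=2.0000) → pose (2.9973, -0.3363, 5.4576)
step 6: θ'=6.2076 (R=-0.6667) → pose (2.5576, -0.1236, 6.2076)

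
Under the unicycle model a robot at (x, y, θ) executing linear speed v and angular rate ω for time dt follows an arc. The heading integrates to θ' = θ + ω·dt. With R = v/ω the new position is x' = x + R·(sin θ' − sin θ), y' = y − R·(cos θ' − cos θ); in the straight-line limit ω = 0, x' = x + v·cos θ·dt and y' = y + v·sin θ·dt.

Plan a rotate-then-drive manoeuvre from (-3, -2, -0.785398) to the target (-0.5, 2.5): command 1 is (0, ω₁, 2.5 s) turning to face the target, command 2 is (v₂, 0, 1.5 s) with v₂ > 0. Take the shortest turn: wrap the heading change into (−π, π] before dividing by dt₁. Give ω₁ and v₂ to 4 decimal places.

ω₁ = 0.7396, v₂ = 3.4319

heading to target = atan2(2.5−-2, -0.5−-3) = 1.0637
Δθ = wrap(1.0637 − -0.7854) = 1.8491; ω₁ = Δθ/dt₁ = 0.7396
distance = √((-0.5−-3)² + (2.5−-2)²) = 5.1478; v₂ = distance/dt₂ = 3.4319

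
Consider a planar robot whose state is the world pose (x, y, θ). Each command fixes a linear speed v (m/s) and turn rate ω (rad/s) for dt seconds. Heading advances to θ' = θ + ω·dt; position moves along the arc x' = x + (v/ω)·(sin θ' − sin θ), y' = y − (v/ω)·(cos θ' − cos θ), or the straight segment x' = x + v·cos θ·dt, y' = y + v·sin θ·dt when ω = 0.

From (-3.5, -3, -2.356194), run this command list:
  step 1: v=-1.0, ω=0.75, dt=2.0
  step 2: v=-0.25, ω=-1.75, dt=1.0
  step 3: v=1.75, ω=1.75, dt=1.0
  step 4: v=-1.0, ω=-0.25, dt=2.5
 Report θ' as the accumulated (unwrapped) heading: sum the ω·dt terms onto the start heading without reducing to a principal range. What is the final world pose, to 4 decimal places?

step 1: θ'=-0.8562 (R=-1.3333) → pose (-3.4357, -1.1834, -0.8562)
step 2: θ'=-2.6062 (R=0.1429) → pose (-3.4006, -0.9670, -2.6062)
step 3: θ'=-0.8562 (R=1.0000) → pose (-3.6458, -2.4823, -0.8562)
step 4: θ'=-1.4812 (R=4.0000) → pose (-4.6084, -0.2190, -1.4812)

(-4.6084, -0.2190, -1.4812)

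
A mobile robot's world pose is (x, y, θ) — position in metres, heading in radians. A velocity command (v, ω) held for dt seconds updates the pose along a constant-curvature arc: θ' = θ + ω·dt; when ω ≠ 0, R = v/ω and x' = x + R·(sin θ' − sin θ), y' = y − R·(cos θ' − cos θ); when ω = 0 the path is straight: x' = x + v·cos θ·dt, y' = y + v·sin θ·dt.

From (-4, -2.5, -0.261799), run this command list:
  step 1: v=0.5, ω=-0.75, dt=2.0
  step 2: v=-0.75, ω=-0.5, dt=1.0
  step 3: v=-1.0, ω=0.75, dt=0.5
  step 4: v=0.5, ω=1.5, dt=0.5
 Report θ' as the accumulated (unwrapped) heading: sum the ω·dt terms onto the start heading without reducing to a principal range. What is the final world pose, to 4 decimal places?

step 1: θ'=-1.7618 (R=-0.6667) → pose (-3.5180, -3.2705, -1.7618)
step 2: θ'=-2.2618 (R=1.5000) → pose (-3.2012, -2.5993, -2.2618)
step 3: θ'=-1.8868 (R=-1.3333) → pose (-2.9614, -2.1639, -1.8868)
step 4: θ'=-1.1368 (R=0.3333) → pose (-2.9470, -2.4077, -1.1368)

(-2.9470, -2.4077, -1.1368)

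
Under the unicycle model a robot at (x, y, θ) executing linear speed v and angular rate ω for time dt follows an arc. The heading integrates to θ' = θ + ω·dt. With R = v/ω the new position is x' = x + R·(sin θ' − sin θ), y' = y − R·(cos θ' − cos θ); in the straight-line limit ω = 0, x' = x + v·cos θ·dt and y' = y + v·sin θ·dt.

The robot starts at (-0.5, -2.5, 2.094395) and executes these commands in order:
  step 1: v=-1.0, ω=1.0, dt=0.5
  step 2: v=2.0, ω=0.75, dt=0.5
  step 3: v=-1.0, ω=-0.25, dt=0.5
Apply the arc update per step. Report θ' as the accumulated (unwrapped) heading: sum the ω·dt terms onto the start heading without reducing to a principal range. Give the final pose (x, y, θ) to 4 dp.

(-0.5988, -2.6203, 2.8444)

step 1: θ'=2.5944 (R=-1.0000) → pose (-0.1543, -2.8540, 2.5944)
step 2: θ'=2.9694 (R=2.6667) → pose (-1.0848, -2.5041, 2.9694)
step 3: θ'=2.8444 (R=4.0000) → pose (-0.5988, -2.6203, 2.8444)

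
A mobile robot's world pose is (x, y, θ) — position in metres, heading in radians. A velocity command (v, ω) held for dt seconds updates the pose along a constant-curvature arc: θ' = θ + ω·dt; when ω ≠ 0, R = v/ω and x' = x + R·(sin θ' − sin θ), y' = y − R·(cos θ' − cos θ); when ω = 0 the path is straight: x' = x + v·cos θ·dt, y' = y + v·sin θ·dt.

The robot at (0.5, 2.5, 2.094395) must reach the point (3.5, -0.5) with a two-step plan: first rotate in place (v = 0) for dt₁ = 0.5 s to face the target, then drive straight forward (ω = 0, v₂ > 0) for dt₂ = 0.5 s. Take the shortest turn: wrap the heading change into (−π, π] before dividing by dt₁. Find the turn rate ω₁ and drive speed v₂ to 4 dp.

ω₁ = -5.7596, v₂ = 8.4853

heading to target = atan2(-0.5−2.5, 3.5−0.5) = -0.7854
Δθ = wrap(-0.7854 − 2.0944) = -2.8798; ω₁ = Δθ/dt₁ = -5.7596
distance = √((3.5−0.5)² + (-0.5−2.5)²) = 4.2426; v₂ = distance/dt₂ = 8.4853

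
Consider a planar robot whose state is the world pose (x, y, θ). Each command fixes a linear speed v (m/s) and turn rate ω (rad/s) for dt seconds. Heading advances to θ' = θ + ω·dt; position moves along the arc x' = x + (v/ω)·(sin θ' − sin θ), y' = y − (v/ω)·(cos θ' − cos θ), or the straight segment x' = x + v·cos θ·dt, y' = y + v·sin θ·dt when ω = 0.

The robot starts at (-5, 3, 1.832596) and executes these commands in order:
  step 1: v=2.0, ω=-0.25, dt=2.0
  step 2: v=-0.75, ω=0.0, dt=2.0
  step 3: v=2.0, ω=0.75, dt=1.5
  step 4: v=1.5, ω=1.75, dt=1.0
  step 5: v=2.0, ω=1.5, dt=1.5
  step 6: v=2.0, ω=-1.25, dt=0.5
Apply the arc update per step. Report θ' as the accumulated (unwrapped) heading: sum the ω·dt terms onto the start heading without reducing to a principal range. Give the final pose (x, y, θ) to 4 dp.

step 1: θ'=1.3326 (R=-8.0000) → pose (-5.0467, 6.9582, 1.3326)
step 2: θ'=1.3326 (straight) → pose (-5.4006, 5.5005, 1.3326)
step 3: θ'=2.4576 (R=2.6667) → pose (-6.3070, 8.1966, 2.4576)
step 4: θ'=4.2076 (R=0.8571) → pose (-7.5988, 7.9468, 4.2076)
step 5: θ'=6.4576 (R=1.3333) → pose (-6.2004, 5.9888, 6.4576)
step 6: θ'=5.8326 (R=-1.6000) → pose (-5.2260, 5.8534, 5.8326)

(-5.2260, 5.8534, 5.8326)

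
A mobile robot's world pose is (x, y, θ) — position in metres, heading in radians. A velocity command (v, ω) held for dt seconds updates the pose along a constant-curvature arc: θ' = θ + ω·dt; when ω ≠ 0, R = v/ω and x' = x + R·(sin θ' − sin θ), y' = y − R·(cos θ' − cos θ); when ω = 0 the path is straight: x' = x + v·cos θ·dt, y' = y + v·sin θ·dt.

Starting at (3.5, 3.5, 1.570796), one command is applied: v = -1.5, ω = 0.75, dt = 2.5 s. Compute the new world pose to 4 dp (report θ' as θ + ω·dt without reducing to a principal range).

(6.0991, 1.5918, 3.4458)

θ' = 1.5708 + 0.75·2.5 = 3.4458
R = v/ω = -1.5/0.75 = -2.0000
x' = 3.5 + -2.0000·(sin 3.4458 − sin 1.5708) = 6.0991
y' = 3.5 − -2.0000·(cos 3.4458 − cos 1.5708) = 1.5918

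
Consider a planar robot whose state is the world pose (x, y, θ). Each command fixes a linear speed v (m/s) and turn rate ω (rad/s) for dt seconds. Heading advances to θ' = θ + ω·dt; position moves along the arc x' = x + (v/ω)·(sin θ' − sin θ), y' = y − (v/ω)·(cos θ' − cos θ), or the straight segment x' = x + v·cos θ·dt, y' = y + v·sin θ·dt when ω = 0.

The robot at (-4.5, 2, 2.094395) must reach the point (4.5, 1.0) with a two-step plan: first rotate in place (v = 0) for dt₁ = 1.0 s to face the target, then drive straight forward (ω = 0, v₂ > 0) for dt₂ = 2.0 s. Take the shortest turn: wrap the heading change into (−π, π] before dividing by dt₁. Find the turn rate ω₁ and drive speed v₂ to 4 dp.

heading to target = atan2(1−2, 4.5−-4.5) = -0.1107
Δθ = wrap(-0.1107 − 2.0944) = -2.2051; ω₁ = Δθ/dt₁ = -2.2051
distance = √((4.5−-4.5)² + (1−2)²) = 9.0554; v₂ = distance/dt₂ = 4.5277

ω₁ = -2.2051, v₂ = 4.5277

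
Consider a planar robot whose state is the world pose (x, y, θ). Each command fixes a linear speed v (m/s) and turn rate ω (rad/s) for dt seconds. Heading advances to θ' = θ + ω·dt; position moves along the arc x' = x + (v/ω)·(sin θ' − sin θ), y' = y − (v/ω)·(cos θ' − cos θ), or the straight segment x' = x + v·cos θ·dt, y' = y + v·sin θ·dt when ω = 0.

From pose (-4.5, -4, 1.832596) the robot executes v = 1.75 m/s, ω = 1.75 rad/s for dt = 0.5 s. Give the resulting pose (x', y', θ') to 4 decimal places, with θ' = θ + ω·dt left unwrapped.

(-5.0454, -3.3515, 2.7076)

θ' = 1.8326 + 1.75·0.5 = 2.7076
R = v/ω = 1.75/1.75 = 1.0000
x' = -4.5 + 1.0000·(sin 2.7076 − sin 1.8326) = -5.0454
y' = -4 − 1.0000·(cos 2.7076 − cos 1.8326) = -3.3515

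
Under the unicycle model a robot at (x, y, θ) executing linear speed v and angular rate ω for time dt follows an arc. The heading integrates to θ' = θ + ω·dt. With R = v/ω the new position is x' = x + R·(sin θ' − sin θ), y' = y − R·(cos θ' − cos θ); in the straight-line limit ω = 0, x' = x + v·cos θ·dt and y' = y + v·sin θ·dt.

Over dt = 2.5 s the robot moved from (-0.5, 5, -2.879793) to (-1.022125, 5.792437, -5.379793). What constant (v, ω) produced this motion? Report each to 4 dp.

Δθ = -5.379793 − -2.879793 = -2.500000
ω = Δθ/dt = -2.500000/2.5 = -1.0000
R = −Δy/(cos θ' − cos θ) = -0.5000
v = R·ω = -0.5000·-1.0000 = 0.5000

v = 0.5000, ω = -1.0000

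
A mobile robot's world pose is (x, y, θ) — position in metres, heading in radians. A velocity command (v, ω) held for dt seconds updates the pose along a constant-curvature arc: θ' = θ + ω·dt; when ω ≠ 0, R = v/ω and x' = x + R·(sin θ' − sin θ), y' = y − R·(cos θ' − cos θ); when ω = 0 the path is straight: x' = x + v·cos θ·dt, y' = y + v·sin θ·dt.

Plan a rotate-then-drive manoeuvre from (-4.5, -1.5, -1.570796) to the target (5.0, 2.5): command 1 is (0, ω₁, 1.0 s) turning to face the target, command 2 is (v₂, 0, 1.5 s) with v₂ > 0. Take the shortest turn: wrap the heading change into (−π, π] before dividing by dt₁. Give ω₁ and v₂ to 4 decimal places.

ω₁ = 1.9693, v₂ = 6.8718

heading to target = atan2(2.5−-1.5, 5−-4.5) = 0.3985
Δθ = wrap(0.3985 − -1.5708) = 1.9693; ω₁ = Δθ/dt₁ = 1.9693
distance = √((5−-4.5)² + (2.5−-1.5)²) = 10.3078; v₂ = distance/dt₂ = 6.8718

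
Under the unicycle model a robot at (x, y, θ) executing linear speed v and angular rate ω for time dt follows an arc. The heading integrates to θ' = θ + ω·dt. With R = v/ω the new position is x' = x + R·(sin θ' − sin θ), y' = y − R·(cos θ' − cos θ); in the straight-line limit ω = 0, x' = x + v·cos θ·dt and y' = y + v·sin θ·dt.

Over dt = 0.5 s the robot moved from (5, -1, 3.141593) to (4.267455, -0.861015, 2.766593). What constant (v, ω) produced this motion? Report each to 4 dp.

v = 1.5000, ω = -0.7500

Δθ = 2.766593 − 3.141593 = -0.375000
ω = Δθ/dt = -0.375000/0.5 = -0.7500
R = Δx/(sin θ' − sin θ) = -2.0000
v = R·ω = -2.0000·-0.7500 = 1.5000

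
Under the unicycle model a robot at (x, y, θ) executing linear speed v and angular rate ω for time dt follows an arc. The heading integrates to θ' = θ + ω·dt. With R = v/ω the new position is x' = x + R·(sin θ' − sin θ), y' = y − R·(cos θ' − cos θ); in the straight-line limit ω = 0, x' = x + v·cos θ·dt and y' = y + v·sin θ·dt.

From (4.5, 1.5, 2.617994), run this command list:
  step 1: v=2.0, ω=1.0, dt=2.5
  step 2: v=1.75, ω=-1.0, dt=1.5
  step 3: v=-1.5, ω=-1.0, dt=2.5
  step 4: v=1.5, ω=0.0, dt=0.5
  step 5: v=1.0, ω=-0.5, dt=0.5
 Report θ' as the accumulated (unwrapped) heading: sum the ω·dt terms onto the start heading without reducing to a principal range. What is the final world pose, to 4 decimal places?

step 1: θ'=5.1180 (R=2.0000) → pose (1.6623, -1.0212, 5.1180)
step 2: θ'=3.6180 (R=-1.7500) → pose (0.8568, -3.2668, 3.6180)
step 3: θ'=1.1180 (R=1.5000) → pose (2.8935, -5.2561, 1.1180)
step 4: θ'=1.1180 (straight) → pose (3.2216, -4.5816, 1.1180)
step 5: θ'=0.8680 (R=-2.0000) → pose (3.4940, -4.1639, 0.8680)

(3.4940, -4.1639, 0.8680)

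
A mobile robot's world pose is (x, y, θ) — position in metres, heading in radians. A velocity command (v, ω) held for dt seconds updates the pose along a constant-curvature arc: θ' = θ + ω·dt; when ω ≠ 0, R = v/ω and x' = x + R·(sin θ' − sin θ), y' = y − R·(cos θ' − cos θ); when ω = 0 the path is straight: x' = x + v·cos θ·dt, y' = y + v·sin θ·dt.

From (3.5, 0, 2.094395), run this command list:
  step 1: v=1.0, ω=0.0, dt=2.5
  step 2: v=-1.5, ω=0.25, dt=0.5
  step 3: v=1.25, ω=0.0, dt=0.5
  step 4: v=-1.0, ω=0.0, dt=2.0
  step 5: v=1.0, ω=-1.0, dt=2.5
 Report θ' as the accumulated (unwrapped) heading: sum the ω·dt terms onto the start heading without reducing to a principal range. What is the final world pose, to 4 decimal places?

(4.5690, 2.0098, -0.2806)

step 1: θ'=2.0944 (straight) → pose (2.2500, 2.1651, 2.0944)
step 2: θ'=2.2194 (R=-6.0000) → pose (2.6646, 1.5406, 2.2194)
step 3: θ'=2.2194 (straight) → pose (2.2870, 2.0387, 2.2194)
step 4: θ'=2.2194 (straight) → pose (3.4952, 0.4449, 2.2194)
step 5: θ'=-0.2806 (R=-1.0000) → pose (4.5690, 2.0098, -0.2806)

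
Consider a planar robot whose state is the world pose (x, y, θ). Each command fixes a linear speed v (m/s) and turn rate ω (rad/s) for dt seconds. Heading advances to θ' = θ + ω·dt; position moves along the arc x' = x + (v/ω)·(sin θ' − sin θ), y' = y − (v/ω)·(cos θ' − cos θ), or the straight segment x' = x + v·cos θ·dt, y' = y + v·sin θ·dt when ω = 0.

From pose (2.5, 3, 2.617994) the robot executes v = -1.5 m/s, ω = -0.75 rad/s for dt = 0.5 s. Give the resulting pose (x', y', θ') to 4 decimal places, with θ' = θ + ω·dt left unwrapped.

θ' = 2.6180 + -0.75·0.5 = 2.2430
R = v/ω = -1.5/-0.75 = 2.0000
x' = 2.5 + 2.0000·(sin 2.2430 − sin 2.6180) = 3.0649
y' = 3 − 2.0000·(cos 2.2430 − cos 2.6180) = 2.5134

(3.0649, 2.5134, 2.2430)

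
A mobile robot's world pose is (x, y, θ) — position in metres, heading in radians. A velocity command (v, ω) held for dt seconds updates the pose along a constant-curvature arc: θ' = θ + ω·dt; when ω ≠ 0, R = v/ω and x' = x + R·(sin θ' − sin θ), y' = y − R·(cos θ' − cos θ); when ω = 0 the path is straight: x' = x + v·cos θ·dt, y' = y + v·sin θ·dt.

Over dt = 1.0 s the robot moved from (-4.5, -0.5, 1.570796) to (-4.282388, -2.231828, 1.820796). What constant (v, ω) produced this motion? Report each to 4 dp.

Δθ = 1.820796 − 1.570796 = 0.250000
ω = Δθ/dt = 0.250000/1.0 = 0.2500
R = −Δy/(cos θ' − cos θ) = -7.0000
v = R·ω = -7.0000·0.2500 = -1.7500

v = -1.7500, ω = 0.2500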